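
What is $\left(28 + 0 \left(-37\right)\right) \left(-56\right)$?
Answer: $-1568$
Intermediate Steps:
$\left(28 + 0 \left(-37\right)\right) \left(-56\right) = \left(28 + 0\right) \left(-56\right) = 28 \left(-56\right) = -1568$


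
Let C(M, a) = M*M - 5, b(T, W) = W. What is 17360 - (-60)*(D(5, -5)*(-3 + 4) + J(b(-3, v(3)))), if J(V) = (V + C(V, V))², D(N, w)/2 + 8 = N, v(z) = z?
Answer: 19940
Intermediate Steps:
D(N, w) = -16 + 2*N
C(M, a) = -5 + M² (C(M, a) = M² - 5 = -5 + M²)
J(V) = (-5 + V + V²)² (J(V) = (V + (-5 + V²))² = (-5 + V + V²)²)
17360 - (-60)*(D(5, -5)*(-3 + 4) + J(b(-3, v(3)))) = 17360 - (-60)*((-16 + 2*5)*(-3 + 4) + (-5 + 3 + 3²)²) = 17360 - (-60)*((-16 + 10)*1 + (-5 + 3 + 9)²) = 17360 - (-60)*(-6*1 + 7²) = 17360 - (-60)*(-6 + 49) = 17360 - (-60)*43 = 17360 - 1*(-2580) = 17360 + 2580 = 19940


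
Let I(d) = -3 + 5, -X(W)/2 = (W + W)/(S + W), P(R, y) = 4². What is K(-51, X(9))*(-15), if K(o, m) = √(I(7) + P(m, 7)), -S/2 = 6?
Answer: -45*√2 ≈ -63.640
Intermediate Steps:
S = -12 (S = -2*6 = -12)
P(R, y) = 16
X(W) = -4*W/(-12 + W) (X(W) = -2*(W + W)/(-12 + W) = -2*2*W/(-12 + W) = -4*W/(-12 + W))
I(d) = 2
K(o, m) = 3*√2 (K(o, m) = √(2 + 16) = √18 = 3*√2)
K(-51, X(9))*(-15) = (3*√2)*(-15) = -45*√2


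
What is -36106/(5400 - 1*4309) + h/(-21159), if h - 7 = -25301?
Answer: -736371100/23084469 ≈ -31.899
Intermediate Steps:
h = -25294 (h = 7 - 25301 = -25294)
-36106/(5400 - 1*4309) + h/(-21159) = -36106/(5400 - 1*4309) - 25294/(-21159) = -36106/(5400 - 4309) - 25294*(-1/21159) = -36106/1091 + 25294/21159 = -736371100/23084469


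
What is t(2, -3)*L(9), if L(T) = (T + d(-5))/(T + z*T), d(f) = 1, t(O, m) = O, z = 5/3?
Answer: 5/6 ≈ 0.83333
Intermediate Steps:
z = 5/3 (z = 5*(1/3) = 5/3 ≈ 1.6667)
L(T) = 3*(1 + T)/(8*T) (L(T) = (T + 1)/(T + 5*T/3) = (1 + T)/((8*T/3)) = (1 + T)*(3/(8*T)) = 3*(1 + T)/(8*T))
t(2, -3)*L(9) = 2*((3/8)*(1 + 9)/9) = 2*((3/8)*(1/9)*10) = 2*(5/12) = 5/6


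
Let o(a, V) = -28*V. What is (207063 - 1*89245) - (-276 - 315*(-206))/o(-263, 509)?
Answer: 839603375/7126 ≈ 1.1782e+5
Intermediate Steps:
(207063 - 1*89245) - (-276 - 315*(-206))/o(-263, 509) = (207063 - 1*89245) - (-276 - 315*(-206))/((-28*509)) = (207063 - 89245) - (-276 + 64890)/(-14252) = 117818 - 64614*(-1)/14252 = 117818 - 1*(-32307/7126) = 117818 + 32307/7126 = 839603375/7126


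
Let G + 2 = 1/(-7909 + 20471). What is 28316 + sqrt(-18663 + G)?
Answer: 28316 + I*sqrt(2945408735698)/12562 ≈ 28316.0 + 136.62*I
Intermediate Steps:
G = -25123/12562 (G = -2 + 1/(-7909 + 20471) = -2 + 1/12562 = -25123/12562 ≈ -1.9999)
28316 + sqrt(-18663 + G) = 28316 + sqrt(-18663 - 25123/12562) = 28316 + sqrt(-234469729/12562) = 28316 + I*sqrt(2945408735698)/12562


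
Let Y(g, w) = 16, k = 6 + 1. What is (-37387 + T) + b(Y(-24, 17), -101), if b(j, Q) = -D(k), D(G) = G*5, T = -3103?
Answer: -40525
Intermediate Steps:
k = 7
D(G) = 5*G
b(j, Q) = -35 (b(j, Q) = -5*7 = -1*35 = -35)
(-37387 + T) + b(Y(-24, 17), -101) = (-37387 - 3103) - 35 = -40490 - 35 = -40525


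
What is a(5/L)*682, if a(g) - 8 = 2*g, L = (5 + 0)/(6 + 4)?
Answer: 19096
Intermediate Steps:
L = ½ (L = 5/10 = 5*(⅒) = ½ ≈ 0.50000)
a(g) = 8 + 2*g
a(5/L)*682 = (8 + 2*(5/(½)))*682 = (8 + 2*(5*2))*682 = (8 + 2*10)*682 = (8 + 20)*682 = 28*682 = 19096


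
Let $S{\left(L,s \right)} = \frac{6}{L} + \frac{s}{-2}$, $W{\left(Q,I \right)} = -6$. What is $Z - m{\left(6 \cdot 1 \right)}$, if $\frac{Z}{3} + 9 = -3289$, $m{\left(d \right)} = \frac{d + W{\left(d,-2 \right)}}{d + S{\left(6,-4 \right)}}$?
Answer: $-9894$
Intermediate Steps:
$S{\left(L,s \right)} = \frac{6}{L} - \frac{s}{2}$ ($S{\left(L,s \right)} = \frac{6}{L} + s \left(- \frac{1}{2}\right) = \frac{6}{L} - \frac{s}{2}$)
$m{\left(d \right)} = \frac{-6 + d}{3 + d}$ ($m{\left(d \right)} = \frac{d - 6}{d + \left(\frac{6}{6} - -2\right)} = \frac{-6 + d}{d + \left(6 \cdot \frac{1}{6} + 2\right)} = \frac{-6 + d}{d + \left(1 + 2\right)} = \frac{-6 + d}{d + 3} = \frac{-6 + d}{3 + d}$)
$Z = -9894$ ($Z = -27 + 3 \left(-3289\right) = -27 - 9867 = -9894$)
$Z - m{\left(6 \cdot 1 \right)} = -9894 - \frac{-6 + 6 \cdot 1}{3 + 6 \cdot 1} = -9894 - \frac{-6 + 6}{3 + 6} = -9894 - \frac{1}{9} \cdot 0 = -9894 - 0 = -9894 + 0 = -9894$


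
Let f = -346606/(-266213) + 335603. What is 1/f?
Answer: 266213/89342228045 ≈ 2.9797e-6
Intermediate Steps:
f = 89342228045/266213 (f = -346606*(-1/266213) + 335603 = 346606/266213 + 335603 = 89342228045/266213 ≈ 3.3560e+5)
1/f = 1/(89342228045/266213) = 266213/89342228045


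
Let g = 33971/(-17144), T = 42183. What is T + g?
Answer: 723151381/17144 ≈ 42181.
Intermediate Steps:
g = -33971/17144 (g = 33971*(-1/17144) = -33971/17144 ≈ -1.9815)
T + g = 42183 - 33971/17144 = 723151381/17144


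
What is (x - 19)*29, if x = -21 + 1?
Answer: -1131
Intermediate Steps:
x = -20
(x - 19)*29 = (-20 - 19)*29 = -39*29 = -1131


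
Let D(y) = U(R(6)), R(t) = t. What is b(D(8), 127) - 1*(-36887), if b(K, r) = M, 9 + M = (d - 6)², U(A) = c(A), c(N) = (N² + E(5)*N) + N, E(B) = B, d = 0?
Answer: 36914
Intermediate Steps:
c(N) = N² + 6*N (c(N) = (N² + 5*N) + N = N² + 6*N)
U(A) = A*(6 + A)
D(y) = 72 (D(y) = 6*(6 + 6) = 6*12 = 72)
M = 27 (M = -9 + (0 - 6)² = -9 + (-6)² = -9 + 36 = 27)
b(K, r) = 27
b(D(8), 127) - 1*(-36887) = 27 - 1*(-36887) = 27 + 36887 = 36914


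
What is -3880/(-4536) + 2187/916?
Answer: 1684289/519372 ≈ 3.2429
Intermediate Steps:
-3880/(-4536) + 2187/916 = -3880*(-1/4536) + 2187*(1/916) = 485/567 + 2187/916 = 1684289/519372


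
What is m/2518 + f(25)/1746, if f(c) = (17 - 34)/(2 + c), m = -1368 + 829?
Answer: -6363086/29675889 ≈ -0.21442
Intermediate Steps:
m = -539
f(c) = -17/(2 + c)
m/2518 + f(25)/1746 = -539/2518 - 17/(2 + 25)/1746 = -539*1/2518 - 17/27*(1/1746) = -539/2518 - 17*1/27*(1/1746) = -539/2518 - 17/27*1/1746 = -539/2518 - 17/47142 = -6363086/29675889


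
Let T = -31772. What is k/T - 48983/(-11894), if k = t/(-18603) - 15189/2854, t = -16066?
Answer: 41315374236826397/10031813443784808 ≈ 4.1184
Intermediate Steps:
k = -236708603/53092962 (k = -16066/(-18603) - 15189/2854 = -16066*(-1/18603) - 15189*1/2854 = 16066/18603 - 15189/2854 = -236708603/53092962 ≈ -4.4584)
k/T - 48983/(-11894) = -236708603/53092962/(-31772) - 48983/(-11894) = -236708603/53092962*(-1/31772) - 48983*(-1/11894) = 236708603/1686869588664 + 48983/11894 = 41315374236826397/10031813443784808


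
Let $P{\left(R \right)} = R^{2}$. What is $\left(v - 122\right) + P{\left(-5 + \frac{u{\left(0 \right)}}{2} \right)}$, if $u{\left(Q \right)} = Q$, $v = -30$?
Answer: $-127$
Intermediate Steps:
$\left(v - 122\right) + P{\left(-5 + \frac{u{\left(0 \right)}}{2} \right)} = \left(-30 - 122\right) + \left(-5 + \frac{0}{2}\right)^{2} = -152 + \left(-5 + 0 \cdot \frac{1}{2}\right)^{2} = -152 + \left(-5 + 0\right)^{2} = -152 + \left(-5\right)^{2} = -152 + 25 = -127$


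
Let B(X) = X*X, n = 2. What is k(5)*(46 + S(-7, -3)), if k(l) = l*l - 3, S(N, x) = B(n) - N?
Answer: 1254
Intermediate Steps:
B(X) = X²
S(N, x) = 4 - N (S(N, x) = 2² - N = 4 - N)
k(l) = -3 + l² (k(l) = l² - 3 = -3 + l²)
k(5)*(46 + S(-7, -3)) = (-3 + 5²)*(46 + (4 - 1*(-7))) = (-3 + 25)*(46 + (4 + 7)) = 22*(46 + 11) = 22*57 = 1254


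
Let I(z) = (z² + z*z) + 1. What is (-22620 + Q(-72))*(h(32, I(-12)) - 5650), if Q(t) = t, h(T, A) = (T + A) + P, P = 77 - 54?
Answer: 120403752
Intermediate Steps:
P = 23
I(z) = 1 + 2*z² (I(z) = (z² + z²) + 1 = 2*z² + 1 = 1 + 2*z²)
h(T, A) = 23 + A + T (h(T, A) = (T + A) + 23 = (A + T) + 23 = 23 + A + T)
(-22620 + Q(-72))*(h(32, I(-12)) - 5650) = (-22620 - 72)*((23 + (1 + 2*(-12)²) + 32) - 5650) = -22692*((23 + (1 + 2*144) + 32) - 5650) = -22692*((23 + (1 + 288) + 32) - 5650) = -22692*((23 + 289 + 32) - 5650) = -22692*(344 - 5650) = -22692*(-5306) = 120403752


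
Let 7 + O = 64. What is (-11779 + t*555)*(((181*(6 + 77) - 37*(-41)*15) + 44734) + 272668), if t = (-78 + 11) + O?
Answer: -6154914220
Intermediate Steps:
O = 57 (O = -7 + 64 = 57)
t = -10 (t = (-78 + 11) + 57 = -67 + 57 = -10)
(-11779 + t*555)*(((181*(6 + 77) - 37*(-41)*15) + 44734) + 272668) = (-11779 - 10*555)*(((181*(6 + 77) - 37*(-41)*15) + 44734) + 272668) = (-11779 - 5550)*(((181*83 + 1517*15) + 44734) + 272668) = -17329*(((15023 + 22755) + 44734) + 272668) = -17329*((37778 + 44734) + 272668) = -17329*(82512 + 272668) = -17329*355180 = -6154914220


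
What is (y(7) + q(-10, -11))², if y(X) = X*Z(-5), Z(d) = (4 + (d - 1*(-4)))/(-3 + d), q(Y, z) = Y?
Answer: 10201/64 ≈ 159.39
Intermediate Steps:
Z(d) = (8 + d)/(-3 + d) (Z(d) = (4 + (d + 4))/(-3 + d) = (4 + (4 + d))/(-3 + d) = (8 + d)/(-3 + d))
y(X) = -3*X/8 (y(X) = X*((8 - 5)/(-3 - 5)) = X*(3/(-8)) = X*(-⅛*3) = X*(-3/8) = -3*X/8)
(y(7) + q(-10, -11))² = (-3/8*7 - 10)² = (-21/8 - 10)² = (-101/8)² = 10201/64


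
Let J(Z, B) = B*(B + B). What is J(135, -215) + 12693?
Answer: 105143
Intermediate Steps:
J(Z, B) = 2*B² (J(Z, B) = B*(2*B) = 2*B²)
J(135, -215) + 12693 = 2*(-215)² + 12693 = 2*46225 + 12693 = 92450 + 12693 = 105143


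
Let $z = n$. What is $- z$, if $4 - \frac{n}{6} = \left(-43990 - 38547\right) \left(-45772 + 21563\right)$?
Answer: $11988829374$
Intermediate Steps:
$n = -11988829374$ ($n = 24 - 6 \left(-43990 - 38547\right) \left(-45772 + 21563\right) = 24 - 6 \left(\left(-82537\right) \left(-24209\right)\right) = 24 - 11988829398 = -11988829374$)
$z = -11988829374$
$- z = \left(-1\right) \left(-11988829374\right) = 11988829374$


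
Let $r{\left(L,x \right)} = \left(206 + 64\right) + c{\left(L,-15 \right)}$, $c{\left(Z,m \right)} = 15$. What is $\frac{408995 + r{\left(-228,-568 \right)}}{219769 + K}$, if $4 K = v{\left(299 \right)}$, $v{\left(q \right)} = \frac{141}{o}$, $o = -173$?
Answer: $\frac{283221760}{152080007} \approx 1.8623$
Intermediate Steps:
$v{\left(q \right)} = - \frac{141}{173}$ ($v{\left(q \right)} = \frac{141}{-173} = 141 \left(- \frac{1}{173}\right) = - \frac{141}{173}$)
$r{\left(L,x \right)} = 285$ ($r{\left(L,x \right)} = \left(206 + 64\right) + 15 = 270 + 15 = 285$)
$K = - \frac{141}{692}$ ($K = \frac{1}{4} \left(- \frac{141}{173}\right) = - \frac{141}{692} \approx -0.20376$)
$\frac{408995 + r{\left(-228,-568 \right)}}{219769 + K} = \frac{408995 + 285}{219769 - \frac{141}{692}} = \frac{409280}{\frac{152080007}{692}} = 409280 \cdot \frac{692}{152080007} = \frac{283221760}{152080007}$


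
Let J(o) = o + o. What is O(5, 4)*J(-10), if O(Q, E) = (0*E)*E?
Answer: 0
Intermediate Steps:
O(Q, E) = 0 (O(Q, E) = 0*E = 0)
J(o) = 2*o
O(5, 4)*J(-10) = 0*(2*(-10)) = 0*(-20) = 0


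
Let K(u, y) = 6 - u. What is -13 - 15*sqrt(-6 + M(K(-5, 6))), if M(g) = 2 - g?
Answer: -13 - 15*I*sqrt(15) ≈ -13.0 - 58.095*I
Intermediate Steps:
-13 - 15*sqrt(-6 + M(K(-5, 6))) = -13 - 15*sqrt(-6 + (2 - (6 - 1*(-5)))) = -13 - 15*sqrt(-6 + (2 - (6 + 5))) = -13 - 15*sqrt(-6 + (2 - 1*11)) = -13 - 15*sqrt(-6 + (2 - 11)) = -13 - 15*sqrt(-6 - 9) = -13 - 15*I*sqrt(15)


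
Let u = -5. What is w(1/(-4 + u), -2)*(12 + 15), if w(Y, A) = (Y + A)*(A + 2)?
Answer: 0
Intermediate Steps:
w(Y, A) = (2 + A)*(A + Y) (w(Y, A) = (A + Y)*(2 + A) = (2 + A)*(A + Y))
w(1/(-4 + u), -2)*(12 + 15) = ((-2)² + 2*(-2) + 2/(-4 - 5) - 2/(-4 - 5))*(12 + 15) = (4 - 4 + 2/(-9) - 2/(-9))*27 = (4 - 4 + 2*(-⅑) - 2*(-⅑))*27 = (4 - 4 - 2/9 + 2/9)*27 = 0*27 = 0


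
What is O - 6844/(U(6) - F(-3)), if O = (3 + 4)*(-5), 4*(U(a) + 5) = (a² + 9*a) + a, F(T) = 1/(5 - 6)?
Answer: -1886/5 ≈ -377.20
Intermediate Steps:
F(T) = -1 (F(T) = 1/(-1) = -1)
U(a) = -5 + a²/4 + 5*a/2 (U(a) = -5 + ((a² + 9*a) + a)/4 = -5 + (a² + 10*a)/4 = -5 + (a²/4 + 5*a/2) = -5 + a²/4 + 5*a/2)
O = -35 (O = 7*(-5) = -35)
O - 6844/(U(6) - F(-3)) = -35 - 6844/((-5 + (¼)*6² + (5/2)*6) - 1*(-1)) = -35 - 6844/((-5 + (¼)*36 + 15) + 1) = -35 - 6844/((-5 + 9 + 15) + 1) = -35 - 6844/(19 + 1) = -35 - 6844/20 = -35 - 118*29/10 = -35 - 1711/5 = -1886/5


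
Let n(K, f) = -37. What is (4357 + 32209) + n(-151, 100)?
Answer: 36529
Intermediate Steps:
(4357 + 32209) + n(-151, 100) = (4357 + 32209) - 37 = 36566 - 37 = 36529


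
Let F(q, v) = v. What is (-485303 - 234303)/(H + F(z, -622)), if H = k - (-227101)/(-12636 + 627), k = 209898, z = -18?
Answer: -8641748454/2512968383 ≈ -3.4389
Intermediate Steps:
H = 2520437981/12009 (H = 209898 - (-227101)/(-12636 + 627) = 209898 - (-227101)/(-12009) = 209898 - (-227101)*(-1)/12009 = 209898 - 1*227101/12009 = 209898 - 227101/12009 = 2520437981/12009 ≈ 2.0988e+5)
(-485303 - 234303)/(H + F(z, -622)) = (-485303 - 234303)/(2520437981/12009 - 622) = -719606/2512968383/12009 = -719606*12009/2512968383 = -8641748454/2512968383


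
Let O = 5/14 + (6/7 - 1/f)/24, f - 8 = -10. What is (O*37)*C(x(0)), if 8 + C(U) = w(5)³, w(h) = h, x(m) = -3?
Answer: 200577/112 ≈ 1790.9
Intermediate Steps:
f = -2 (f = 8 - 10 = -2)
O = 139/336 (O = 5/14 + (6/7 - 1/(-2))/24 = 5*(1/14) + (6*(⅐) - 1*(-½))*(1/24) = 5/14 + (6/7 + ½)*(1/24) = 5/14 + (19/14)*(1/24) = 5/14 + 19/336 = 139/336 ≈ 0.41369)
C(U) = 117 (C(U) = -8 + 5³ = -8 + 125 = 117)
(O*37)*C(x(0)) = ((139/336)*37)*117 = (5143/336)*117 = 200577/112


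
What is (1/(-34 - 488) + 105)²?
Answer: 3004026481/272484 ≈ 11025.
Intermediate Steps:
(1/(-34 - 488) + 105)² = (1/(-522) + 105)² = (-1/522 + 105)² = (54809/522)² = 3004026481/272484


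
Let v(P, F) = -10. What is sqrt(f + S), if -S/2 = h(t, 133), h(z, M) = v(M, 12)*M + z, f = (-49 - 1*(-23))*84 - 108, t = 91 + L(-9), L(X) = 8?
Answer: sqrt(170) ≈ 13.038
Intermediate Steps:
t = 99 (t = 91 + 8 = 99)
f = -2292 (f = (-49 + 23)*84 - 108 = -26*84 - 108 = -2184 - 108 = -2292)
h(z, M) = z - 10*M (h(z, M) = -10*M + z = z - 10*M)
S = 2462 (S = -2*(99 - 10*133) = -2*(99 - 1330) = -2*(-1231) = 2462)
sqrt(f + S) = sqrt(-2292 + 2462) = sqrt(170)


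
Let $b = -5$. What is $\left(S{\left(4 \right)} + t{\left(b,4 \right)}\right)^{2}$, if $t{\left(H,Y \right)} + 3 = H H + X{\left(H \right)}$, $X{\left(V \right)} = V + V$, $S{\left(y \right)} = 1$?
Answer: $169$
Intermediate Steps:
$X{\left(V \right)} = 2 V$
$t{\left(H,Y \right)} = -3 + H^{2} + 2 H$ ($t{\left(H,Y \right)} = -3 + \left(H H + 2 H\right) = -3 + \left(H^{2} + 2 H\right) = -3 + H^{2} + 2 H$)
$\left(S{\left(4 \right)} + t{\left(b,4 \right)}\right)^{2} = \left(1 + \left(-3 + \left(-5\right)^{2} + 2 \left(-5\right)\right)\right)^{2} = \left(1 - -12\right)^{2} = \left(1 + 12\right)^{2} = 13^{2} = 169$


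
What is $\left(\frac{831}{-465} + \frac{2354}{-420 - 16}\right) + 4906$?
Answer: $\frac{165530919}{33790} \approx 4898.8$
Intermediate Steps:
$\left(\frac{831}{-465} + \frac{2354}{-420 - 16}\right) + 4906 = \left(831 \left(- \frac{1}{465}\right) + \frac{2354}{-436}\right) + 4906 = \left(- \frac{277}{155} + 2354 \left(- \frac{1}{436}\right)\right) + 4906 = \left(- \frac{277}{155} - \frac{1177}{218}\right) + 4906 = - \frac{242821}{33790} + 4906 = \frac{165530919}{33790}$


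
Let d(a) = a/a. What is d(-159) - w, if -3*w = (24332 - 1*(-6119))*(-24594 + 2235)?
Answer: -226951302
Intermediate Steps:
d(a) = 1
w = 226951303 (w = -(24332 - 1*(-6119))*(-24594 + 2235)/3 = -(24332 + 6119)*(-22359)/3 = -30451*(-22359)/3 = -⅓*(-680853909) = 226951303)
d(-159) - w = 1 - 1*226951303 = 1 - 226951303 = -226951302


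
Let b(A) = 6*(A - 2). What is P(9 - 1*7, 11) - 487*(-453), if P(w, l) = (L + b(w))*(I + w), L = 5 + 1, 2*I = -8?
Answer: 220599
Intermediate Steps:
I = -4 (I = (1/2)*(-8) = -4)
L = 6
b(A) = -12 + 6*A (b(A) = 6*(-2 + A) = -12 + 6*A)
P(w, l) = (-6 + 6*w)*(-4 + w) (P(w, l) = (6 + (-12 + 6*w))*(-4 + w) = (-6 + 6*w)*(-4 + w))
P(9 - 1*7, 11) - 487*(-453) = (24 - 30*(9 - 1*7) + 6*(9 - 1*7)**2) - 487*(-453) = (24 - 30*(9 - 7) + 6*(9 - 7)**2) + 220611 = (24 - 30*2 + 6*2**2) + 220611 = (24 - 60 + 6*4) + 220611 = (24 - 60 + 24) + 220611 = -12 + 220611 = 220599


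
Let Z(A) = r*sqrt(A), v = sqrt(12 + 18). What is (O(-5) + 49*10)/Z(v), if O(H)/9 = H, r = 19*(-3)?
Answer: -89*30**(3/4)/342 ≈ -3.3358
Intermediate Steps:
r = -57
O(H) = 9*H
v = sqrt(30) ≈ 5.4772
Z(A) = -57*sqrt(A)
(O(-5) + 49*10)/Z(v) = (9*(-5) + 49*10)/((-57*30**(1/4))) = (-45 + 490)/((-57*30**(1/4))) = 445*(-30**(3/4)/1710) = -89*30**(3/4)/342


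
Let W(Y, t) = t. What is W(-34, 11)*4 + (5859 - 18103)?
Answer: -12200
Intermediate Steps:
W(-34, 11)*4 + (5859 - 18103) = 11*4 + (5859 - 18103) = 44 - 12244 = -12200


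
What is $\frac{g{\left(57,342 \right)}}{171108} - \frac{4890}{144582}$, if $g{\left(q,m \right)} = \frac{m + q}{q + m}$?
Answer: $- \frac{139428923}{4123189476} \approx -0.033816$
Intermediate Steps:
$g{\left(q,m \right)} = 1$ ($g{\left(q,m \right)} = \frac{m + q}{m + q} = 1$)
$\frac{g{\left(57,342 \right)}}{171108} - \frac{4890}{144582} = 1 \cdot \frac{1}{171108} - \frac{4890}{144582} = 1 \cdot \frac{1}{171108} - \frac{815}{24097} = \frac{1}{171108} - \frac{815}{24097} = - \frac{139428923}{4123189476}$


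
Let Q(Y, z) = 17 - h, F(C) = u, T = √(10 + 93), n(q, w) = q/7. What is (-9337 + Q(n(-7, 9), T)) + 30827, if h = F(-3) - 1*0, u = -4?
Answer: 21511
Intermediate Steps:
n(q, w) = q/7 (n(q, w) = q*(⅐) = q/7)
T = √103 ≈ 10.149
F(C) = -4
h = -4 (h = -4 - 1*0 = -4 + 0 = -4)
Q(Y, z) = 21 (Q(Y, z) = 17 - 1*(-4) = 17 + 4 = 21)
(-9337 + Q(n(-7, 9), T)) + 30827 = (-9337 + 21) + 30827 = -9316 + 30827 = 21511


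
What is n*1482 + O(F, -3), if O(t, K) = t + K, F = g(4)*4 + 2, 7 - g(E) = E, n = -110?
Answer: -163009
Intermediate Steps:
g(E) = 7 - E
F = 14 (F = (7 - 1*4)*4 + 2 = (7 - 4)*4 + 2 = 3*4 + 2 = 12 + 2 = 14)
O(t, K) = K + t
n*1482 + O(F, -3) = -110*1482 + (-3 + 14) = -163020 + 11 = -163009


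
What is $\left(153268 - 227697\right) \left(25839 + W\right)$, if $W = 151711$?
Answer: $-13214868950$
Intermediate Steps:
$\left(153268 - 227697\right) \left(25839 + W\right) = \left(153268 - 227697\right) \left(25839 + 151711\right) = \left(-74429\right) 177550 = -13214868950$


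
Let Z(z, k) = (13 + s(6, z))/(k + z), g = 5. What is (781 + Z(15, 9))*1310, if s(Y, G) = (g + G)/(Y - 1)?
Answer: 12288455/12 ≈ 1.0240e+6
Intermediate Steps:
s(Y, G) = (5 + G)/(-1 + Y) (s(Y, G) = (5 + G)/(Y - 1) = (5 + G)/(-1 + Y))
Z(z, k) = (14 + z/5)/(k + z) (Z(z, k) = (13 + (5 + z)/(-1 + 6))/(k + z) = (13 + (5 + z)/5)/(k + z) = (13 + (1 + z/5))/(k + z) = (14 + z/5)/(k + z))
(781 + Z(15, 9))*1310 = (781 + (14 + (⅕)*15)/(9 + 15))*1310 = (781 + (14 + 3)/24)*1310 = (781 + (1/24)*17)*1310 = (781 + 17/24)*1310 = (18761/24)*1310 = 12288455/12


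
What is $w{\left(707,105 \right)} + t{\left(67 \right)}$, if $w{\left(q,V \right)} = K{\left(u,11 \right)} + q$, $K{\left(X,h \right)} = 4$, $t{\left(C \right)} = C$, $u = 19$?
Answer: $778$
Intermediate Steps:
$w{\left(q,V \right)} = 4 + q$
$w{\left(707,105 \right)} + t{\left(67 \right)} = \left(4 + 707\right) + 67 = 711 + 67 = 778$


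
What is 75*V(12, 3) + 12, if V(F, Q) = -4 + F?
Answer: 612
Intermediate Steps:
75*V(12, 3) + 12 = 75*(-4 + 12) + 12 = 75*8 + 12 = 600 + 12 = 612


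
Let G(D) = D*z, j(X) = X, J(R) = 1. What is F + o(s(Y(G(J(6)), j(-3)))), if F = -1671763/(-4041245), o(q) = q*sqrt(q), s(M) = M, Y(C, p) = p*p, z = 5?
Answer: 110785378/4041245 ≈ 27.414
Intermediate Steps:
G(D) = 5*D (G(D) = D*5 = 5*D)
Y(C, p) = p**2
o(q) = q**(3/2)
F = 1671763/4041245 (F = -1671763*(-1/4041245) = 1671763/4041245 ≈ 0.41368)
F + o(s(Y(G(J(6)), j(-3)))) = 1671763/4041245 + ((-3)**2)**(3/2) = 1671763/4041245 + 9**(3/2) = 1671763/4041245 + 27 = 110785378/4041245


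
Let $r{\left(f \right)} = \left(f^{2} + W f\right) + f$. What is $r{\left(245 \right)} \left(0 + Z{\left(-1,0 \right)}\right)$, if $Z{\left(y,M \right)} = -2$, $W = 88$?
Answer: $-163660$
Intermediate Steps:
$r{\left(f \right)} = f^{2} + 89 f$ ($r{\left(f \right)} = \left(f^{2} + 88 f\right) + f = f^{2} + 89 f$)
$r{\left(245 \right)} \left(0 + Z{\left(-1,0 \right)}\right) = 245 \left(89 + 245\right) \left(0 - 2\right) = 245 \cdot 334 \left(-2\right) = 81830 \left(-2\right) = -163660$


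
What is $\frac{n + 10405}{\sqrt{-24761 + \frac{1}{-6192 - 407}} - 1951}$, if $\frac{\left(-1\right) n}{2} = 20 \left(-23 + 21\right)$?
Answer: $- \frac{134990694765}{25281838039} - \frac{41940 i \sqrt{67391396635}}{25281838039} \approx -5.3394 - 0.43065 i$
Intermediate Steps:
$n = 80$ ($n = - 2 \cdot 20 \left(-23 + 21\right) = - 2 \cdot 20 \left(-2\right) = \left(-2\right) \left(-40\right) = 80$)
$\frac{n + 10405}{\sqrt{-24761 + \frac{1}{-6192 - 407}} - 1951} = \frac{80 + 10405}{\sqrt{-24761 + \frac{1}{-6192 - 407}} - 1951} = \frac{10485}{\sqrt{-24761 + \frac{1}{-6599}} - 1951} = \frac{10485}{\sqrt{-24761 - \frac{1}{6599}} - 1951} = \frac{10485}{\sqrt{- \frac{163397840}{6599}} - 1951} = \frac{10485}{\frac{4 i \sqrt{67391396635}}{6599} - 1951} = \frac{10485}{-1951 + \frac{4 i \sqrt{67391396635}}{6599}}$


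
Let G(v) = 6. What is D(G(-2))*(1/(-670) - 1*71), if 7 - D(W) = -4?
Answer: -523281/670 ≈ -781.02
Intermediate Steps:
D(W) = 11 (D(W) = 7 - 1*(-4) = 7 + 4 = 11)
D(G(-2))*(1/(-670) - 1*71) = 11*(1/(-670) - 1*71) = 11*(-1/670 - 71) = 11*(-47571/670) = -523281/670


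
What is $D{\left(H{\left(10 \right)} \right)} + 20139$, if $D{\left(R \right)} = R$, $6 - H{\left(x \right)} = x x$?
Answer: $20045$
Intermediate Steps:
$H{\left(x \right)} = 6 - x^{2}$ ($H{\left(x \right)} = 6 - x x = 6 - x^{2}$)
$D{\left(H{\left(10 \right)} \right)} + 20139 = \left(6 - 10^{2}\right) + 20139 = \left(6 - 100\right) + 20139 = -94 + 20139 = 20045$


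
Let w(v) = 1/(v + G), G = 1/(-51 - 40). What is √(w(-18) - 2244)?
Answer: I*√6028253473/1639 ≈ 47.371*I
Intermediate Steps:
G = -1/91 (G = 1/(-91) = -1/91 ≈ -0.010989)
w(v) = 1/(-1/91 + v) (w(v) = 1/(v - 1/91) = 1/(-1/91 + v))
√(w(-18) - 2244) = √(91/(-1 + 91*(-18)) - 2244) = √(91/(-1 - 1638) - 2244) = √(91/(-1639) - 2244) = √(91*(-1/1639) - 2244) = √(-91/1639 - 2244) = √(-3678007/1639) = I*√6028253473/1639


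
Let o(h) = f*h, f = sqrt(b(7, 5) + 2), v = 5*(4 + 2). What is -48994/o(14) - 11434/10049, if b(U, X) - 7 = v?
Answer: -11434/10049 - 24497*sqrt(39)/273 ≈ -561.52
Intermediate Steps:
v = 30 (v = 5*6 = 30)
b(U, X) = 37 (b(U, X) = 7 + 30 = 37)
f = sqrt(39) (f = sqrt(37 + 2) = sqrt(39) ≈ 6.2450)
o(h) = h*sqrt(39) (o(h) = sqrt(39)*h = h*sqrt(39))
-48994/o(14) - 11434/10049 = -48994*sqrt(39)/546 - 11434/10049 = -24497*sqrt(39)/273 - 11434*1/10049 = -24497*sqrt(39)/273 - 11434/10049 = -11434/10049 - 24497*sqrt(39)/273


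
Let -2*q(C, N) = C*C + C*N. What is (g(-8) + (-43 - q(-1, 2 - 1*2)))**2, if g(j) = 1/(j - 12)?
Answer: 724201/400 ≈ 1810.5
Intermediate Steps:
q(C, N) = -C**2/2 - C*N/2 (q(C, N) = -(C*C + C*N)/2 = -(C**2 + C*N)/2 = -C**2/2 - C*N/2)
g(j) = 1/(-12 + j)
(g(-8) + (-43 - q(-1, 2 - 1*2)))**2 = (1/(-12 - 8) + (-43 - (-1)*(-1)*(-1 + (2 - 1*2))/2))**2 = (1/(-20) + (-43 - (-1)*(-1)*(-1 + (2 - 2))/2))**2 = (-1/20 + (-43 - (-1)*(-1)*(-1 + 0)/2))**2 = (-1/20 + (-43 - (-1)*(-1)*(-1)/2))**2 = (-1/20 + (-43 - 1*(-1/2)))**2 = (-1/20 + (-43 + 1/2))**2 = (-1/20 - 85/2)**2 = (-851/20)**2 = 724201/400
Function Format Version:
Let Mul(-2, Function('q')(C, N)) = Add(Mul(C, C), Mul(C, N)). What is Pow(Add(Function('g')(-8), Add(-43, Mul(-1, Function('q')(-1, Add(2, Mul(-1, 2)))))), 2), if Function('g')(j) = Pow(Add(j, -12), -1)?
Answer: Rational(724201, 400) ≈ 1810.5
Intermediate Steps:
Function('q')(C, N) = Add(Mul(Rational(-1, 2), Pow(C, 2)), Mul(Rational(-1, 2), C, N)) (Function('q')(C, N) = Mul(Rational(-1, 2), Add(Mul(C, C), Mul(C, N))) = Mul(Rational(-1, 2), Add(Pow(C, 2), Mul(C, N))) = Add(Mul(Rational(-1, 2), Pow(C, 2)), Mul(Rational(-1, 2), C, N)))
Function('g')(j) = Pow(Add(-12, j), -1)
Pow(Add(Function('g')(-8), Add(-43, Mul(-1, Function('q')(-1, Add(2, Mul(-1, 2)))))), 2) = Pow(Add(Pow(Add(-12, -8), -1), Add(-43, Mul(-1, Mul(Rational(-1, 2), -1, Add(-1, Add(2, Mul(-1, 2))))))), 2) = Pow(Add(Pow(-20, -1), Add(-43, Mul(-1, Mul(Rational(-1, 2), -1, Add(-1, Add(2, -2)))))), 2) = Pow(Add(Rational(-1, 20), Add(-43, Mul(-1, Mul(Rational(-1, 2), -1, Add(-1, 0))))), 2) = Pow(Add(Rational(-1, 20), Add(-43, Mul(-1, Mul(Rational(-1, 2), -1, -1)))), 2) = Pow(Add(Rational(-1, 20), Add(-43, Mul(-1, Rational(-1, 2)))), 2) = Pow(Add(Rational(-1, 20), Add(-43, Rational(1, 2))), 2) = Pow(Add(Rational(-1, 20), Rational(-85, 2)), 2) = Pow(Rational(-851, 20), 2) = Rational(724201, 400)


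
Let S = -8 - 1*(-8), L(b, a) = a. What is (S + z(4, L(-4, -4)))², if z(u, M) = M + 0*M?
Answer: 16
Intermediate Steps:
z(u, M) = M (z(u, M) = M + 0 = M)
S = 0 (S = -8 + 8 = 0)
(S + z(4, L(-4, -4)))² = (0 - 4)² = (-4)² = 16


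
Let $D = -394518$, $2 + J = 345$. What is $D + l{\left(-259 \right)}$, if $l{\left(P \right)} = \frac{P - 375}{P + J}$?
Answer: $- \frac{16570073}{42} \approx -3.9453 \cdot 10^{5}$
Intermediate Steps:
$J = 343$ ($J = -2 + 345 = 343$)
$l{\left(P \right)} = \frac{-375 + P}{343 + P}$ ($l{\left(P \right)} = \frac{P - 375}{P + 343} = \frac{-375 + P}{343 + P}$)
$D + l{\left(-259 \right)} = -394518 + \frac{-375 - 259}{343 - 259} = -394518 + \frac{1}{84} \left(-634\right) = -394518 - \frac{317}{42} = - \frac{16570073}{42}$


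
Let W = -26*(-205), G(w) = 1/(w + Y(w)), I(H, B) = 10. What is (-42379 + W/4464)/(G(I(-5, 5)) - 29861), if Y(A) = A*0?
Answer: 472936315/333247644 ≈ 1.4192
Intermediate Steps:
Y(A) = 0
G(w) = 1/w (G(w) = 1/(w + 0) = 1/w)
W = 5330
(-42379 + W/4464)/(G(I(-5, 5)) - 29861) = (-42379 + 5330/4464)/(1/10 - 29861) = (-42379 + 5330*(1/4464))/(1/10 - 29861) = (-42379 + 2665/2232)/(-298609/10) = -94587263/2232*(-10/298609) = 472936315/333247644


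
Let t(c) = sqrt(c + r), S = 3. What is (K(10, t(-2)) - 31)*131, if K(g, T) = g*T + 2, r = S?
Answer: -2489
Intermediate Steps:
r = 3
t(c) = sqrt(3 + c) (t(c) = sqrt(c + 3) = sqrt(3 + c))
K(g, T) = 2 + T*g (K(g, T) = T*g + 2 = 2 + T*g)
(K(10, t(-2)) - 31)*131 = ((2 + sqrt(3 - 2)*10) - 31)*131 = ((2 + sqrt(1)*10) - 31)*131 = ((2 + 1*10) - 31)*131 = ((2 + 10) - 31)*131 = (12 - 31)*131 = -19*131 = -2489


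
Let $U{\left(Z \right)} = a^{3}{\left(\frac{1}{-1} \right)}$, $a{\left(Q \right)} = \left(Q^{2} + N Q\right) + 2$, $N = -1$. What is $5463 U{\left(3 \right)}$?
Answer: $349632$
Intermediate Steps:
$a{\left(Q \right)} = 2 + Q^{2} - Q$ ($a{\left(Q \right)} = \left(Q^{2} - Q\right) + 2 = 2 + Q^{2} - Q$)
$U{\left(Z \right)} = 64$ ($U{\left(Z \right)} = \left(2 + \left(\frac{1}{-1}\right)^{2} - \frac{1}{-1}\right)^{3} = \left(2 + \left(-1\right)^{2} - -1\right)^{3} = \left(2 + 1 + 1\right)^{3} = 4^{3} = 64$)
$5463 U{\left(3 \right)} = 5463 \cdot 64 = 349632$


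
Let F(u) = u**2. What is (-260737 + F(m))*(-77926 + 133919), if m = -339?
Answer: -8164675288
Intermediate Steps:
(-260737 + F(m))*(-77926 + 133919) = (-260737 + (-339)**2)*(-77926 + 133919) = (-260737 + 114921)*55993 = -145816*55993 = -8164675288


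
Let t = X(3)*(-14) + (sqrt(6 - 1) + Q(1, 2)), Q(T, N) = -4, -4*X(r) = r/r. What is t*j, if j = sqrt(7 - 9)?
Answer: I*(sqrt(10) - sqrt(2)/2) ≈ 2.4552*I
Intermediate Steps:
X(r) = -1/4 (X(r) = -r/(4*r) = -1/4*1 = -1/4)
j = I*sqrt(2) (j = sqrt(-2) = I*sqrt(2) ≈ 1.4142*I)
t = -1/2 + sqrt(5) (t = -1/4*(-14) + (sqrt(6 - 1) - 4) = 7/2 + (sqrt(5) - 4) = 7/2 + (-4 + sqrt(5)) = -1/2 + sqrt(5) ≈ 1.7361)
t*j = (-1/2 + sqrt(5))*(I*sqrt(2)) = I*sqrt(2)*(-1/2 + sqrt(5))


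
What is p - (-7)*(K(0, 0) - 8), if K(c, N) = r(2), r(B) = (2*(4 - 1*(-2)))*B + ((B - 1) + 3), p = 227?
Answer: 367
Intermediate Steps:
r(B) = 2 + 13*B (r(B) = (2*(4 + 2))*B + ((-1 + B) + 3) = (2*6)*B + (2 + B) = 12*B + (2 + B) = 2 + 13*B)
K(c, N) = 28 (K(c, N) = 2 + 13*2 = 2 + 26 = 28)
p - (-7)*(K(0, 0) - 8) = 227 - (-7)*(28 - 8) = 227 - (-7)*20 = 227 - 1*(-140) = 227 + 140 = 367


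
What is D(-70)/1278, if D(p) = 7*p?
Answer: -245/639 ≈ -0.38341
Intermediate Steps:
D(-70)/1278 = (7*(-70))/1278 = -490*1/1278 = -245/639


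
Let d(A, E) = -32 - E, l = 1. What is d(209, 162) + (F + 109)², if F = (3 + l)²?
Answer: 15431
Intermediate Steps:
F = 16 (F = (3 + 1)² = 4² = 16)
d(209, 162) + (F + 109)² = (-32 - 1*162) + (16 + 109)² = (-32 - 162) + 125² = -194 + 15625 = 15431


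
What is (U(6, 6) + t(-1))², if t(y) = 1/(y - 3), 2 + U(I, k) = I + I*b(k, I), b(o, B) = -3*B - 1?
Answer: 194481/16 ≈ 12155.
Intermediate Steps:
b(o, B) = -1 - 3*B
U(I, k) = -2 + I + I*(-1 - 3*I) (U(I, k) = -2 + (I + I*(-1 - 3*I)) = -2 + I + I*(-1 - 3*I))
t(y) = 1/(-3 + y)
(U(6, 6) + t(-1))² = ((-2 - 3*6²) + 1/(-3 - 1))² = ((-2 - 3*36) + 1/(-4))² = ((-2 - 108) - ¼)² = (-110 - ¼)² = (-441/4)² = 194481/16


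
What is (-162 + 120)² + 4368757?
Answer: 4370521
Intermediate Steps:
(-162 + 120)² + 4368757 = (-42)² + 4368757 = 1764 + 4368757 = 4370521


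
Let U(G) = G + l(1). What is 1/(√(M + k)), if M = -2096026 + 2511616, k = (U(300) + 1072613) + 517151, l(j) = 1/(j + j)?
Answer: √891402/1337103 ≈ 0.00070611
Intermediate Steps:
l(j) = 1/(2*j)
U(G) = ½ + G (U(G) = G + (½)/1 = G + (½)*1 = G + ½ = ½ + G)
k = 3180129/2 (k = ((½ + 300) + 1072613) + 517151 = (601/2 + 1072613) + 517151 = 2145827/2 + 517151 = 3180129/2 ≈ 1.5901e+6)
M = 415590
1/(√(M + k)) = 1/(√(415590 + 3180129/2)) = 1/(√(4011309/2)) = 1/(3*√891402/2) = √891402/1337103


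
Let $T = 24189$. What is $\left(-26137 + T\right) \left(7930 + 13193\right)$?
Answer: $-41147604$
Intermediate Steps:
$\left(-26137 + T\right) \left(7930 + 13193\right) = \left(-26137 + 24189\right) \left(7930 + 13193\right) = \left(-1948\right) 21123 = -41147604$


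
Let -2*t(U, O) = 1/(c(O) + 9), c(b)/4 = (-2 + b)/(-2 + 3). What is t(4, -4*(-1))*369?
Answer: -369/34 ≈ -10.853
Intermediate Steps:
c(b) = -8 + 4*b (c(b) = 4*((-2 + b)/(-2 + 3)) = 4*((-2 + b)/1) = 4*((-2 + b)*1) = 4*(-2 + b) = -8 + 4*b)
t(U, O) = -1/(2*(1 + 4*O)) (t(U, O) = -1/(2*((-8 + 4*O) + 9)) = -1/(2*(1 + 4*O)))
t(4, -4*(-1))*369 = -1/(2 + 8*(-4*(-1)))*369 = -1/(2 + 8*4)*369 = -1/(2 + 32)*369 = -1/34*369 = -369/34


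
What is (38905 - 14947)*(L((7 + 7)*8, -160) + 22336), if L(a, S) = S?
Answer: 531292608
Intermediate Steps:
(38905 - 14947)*(L((7 + 7)*8, -160) + 22336) = (38905 - 14947)*(-160 + 22336) = 23958*22176 = 531292608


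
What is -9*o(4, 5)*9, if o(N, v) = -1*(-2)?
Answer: -162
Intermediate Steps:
o(N, v) = 2
-9*o(4, 5)*9 = -9*2*9 = -18*9 = -162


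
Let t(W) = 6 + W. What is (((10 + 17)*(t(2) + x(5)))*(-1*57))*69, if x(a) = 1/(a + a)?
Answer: -8601471/10 ≈ -8.6015e+5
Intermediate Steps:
x(a) = 1/(2*a)
(((10 + 17)*(t(2) + x(5)))*(-1*57))*69 = (((10 + 17)*((6 + 2) + (1/2)/5))*(-1*57))*69 = ((27*(8 + (1/2)*(1/5)))*(-57))*69 = ((27*(8 + 1/10))*(-57))*69 = ((27*(81/10))*(-57))*69 = ((2187/10)*(-57))*69 = -124659/10*69 = -8601471/10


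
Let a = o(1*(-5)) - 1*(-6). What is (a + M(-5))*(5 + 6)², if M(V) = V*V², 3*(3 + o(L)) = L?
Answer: -44891/3 ≈ -14964.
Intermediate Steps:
o(L) = -3 + L/3
M(V) = V³
a = 4/3 (a = (-3 + (1*(-5))/3) - 1*(-6) = (-3 + (⅓)*(-5)) + 6 = (-3 - 5/3) + 6 = -14/3 + 6 = 4/3 ≈ 1.3333)
(a + M(-5))*(5 + 6)² = (4/3 + (-5)³)*(5 + 6)² = (4/3 - 125)*11² = -371/3*121 = -44891/3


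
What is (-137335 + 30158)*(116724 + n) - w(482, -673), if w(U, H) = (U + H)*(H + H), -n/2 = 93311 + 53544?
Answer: 18968571436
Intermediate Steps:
n = -293710 (n = -2*(93311 + 53544) = -2*146855 = -293710)
w(U, H) = 2*H*(H + U) (w(U, H) = (H + U)*(2*H) = 2*H*(H + U))
(-137335 + 30158)*(116724 + n) - w(482, -673) = (-137335 + 30158)*(116724 - 293710) - 2*(-673)*(-673 + 482) = -107177*(-176986) - 2*(-673)*(-191) = 18968828522 - 1*257086 = 18968828522 - 257086 = 18968571436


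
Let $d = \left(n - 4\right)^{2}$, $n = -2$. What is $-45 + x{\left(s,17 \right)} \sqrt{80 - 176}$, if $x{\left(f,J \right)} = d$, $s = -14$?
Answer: $-45 + 144 i \sqrt{6} \approx -45.0 + 352.73 i$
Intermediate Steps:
$d = 36$ ($d = \left(-2 - 4\right)^{2} = \left(-6\right)^{2} = 36$)
$x{\left(f,J \right)} = 36$
$-45 + x{\left(s,17 \right)} \sqrt{80 - 176} = -45 + 36 \sqrt{80 - 176} = -45 + 36 \sqrt{-96} = -45 + 36 \cdot 4 i \sqrt{6} = -45 + 144 i \sqrt{6}$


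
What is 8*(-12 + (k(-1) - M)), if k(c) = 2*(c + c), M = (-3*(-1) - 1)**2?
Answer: -160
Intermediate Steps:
M = 4 (M = (3 - 1)**2 = 2**2 = 4)
k(c) = 4*c (k(c) = 2*(2*c) = 4*c)
8*(-12 + (k(-1) - M)) = 8*(-12 + (4*(-1) - 1*4)) = 8*(-12 + (-4 - 4)) = 8*(-12 - 8) = 8*(-20) = -160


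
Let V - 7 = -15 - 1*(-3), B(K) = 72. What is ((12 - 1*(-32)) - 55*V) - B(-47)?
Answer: 247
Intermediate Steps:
V = -5 (V = 7 + (-15 - 1*(-3)) = 7 + (-15 + 3) = 7 - 12 = -5)
((12 - 1*(-32)) - 55*V) - B(-47) = ((12 - 1*(-32)) - 55*(-5)) - 1*72 = ((12 + 32) + 275) - 72 = (44 + 275) - 72 = 319 - 72 = 247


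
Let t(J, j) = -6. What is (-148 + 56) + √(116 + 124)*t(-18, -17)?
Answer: -92 - 24*√15 ≈ -184.95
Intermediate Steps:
(-148 + 56) + √(116 + 124)*t(-18, -17) = (-148 + 56) + √(116 + 124)*(-6) = -92 + √240*(-6) = -92 + (4*√15)*(-6) = -92 - 24*√15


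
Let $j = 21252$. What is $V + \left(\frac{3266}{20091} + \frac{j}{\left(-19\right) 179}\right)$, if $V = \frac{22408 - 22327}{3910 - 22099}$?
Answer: $- \frac{841080689005}{138093901311} \approx -6.0906$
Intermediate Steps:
$V = - \frac{9}{2021}$ ($V = \frac{81}{-18189} = 81 \left(- \frac{1}{18189}\right) = - \frac{9}{2021} \approx -0.0044532$)
$V + \left(\frac{3266}{20091} + \frac{j}{\left(-19\right) 179}\right) = - \frac{9}{2021} + \left(\frac{3266}{20091} + \frac{21252}{\left(-19\right) 179}\right) = - \frac{9}{2021} + \left(3266 \cdot \frac{1}{20091} + \frac{21252}{-3401}\right) = - \frac{9}{2021} + \left(\frac{3266}{20091} + 21252 \left(- \frac{1}{3401}\right)\right) = - \frac{9}{2021} + \left(\frac{3266}{20091} - \frac{21252}{3401}\right) = - \frac{9}{2021} - \frac{415866266}{68329491} = - \frac{841080689005}{138093901311}$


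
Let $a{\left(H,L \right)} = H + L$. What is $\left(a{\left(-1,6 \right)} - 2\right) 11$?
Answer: $33$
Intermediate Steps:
$\left(a{\left(-1,6 \right)} - 2\right) 11 = \left(\left(-1 + 6\right) - 2\right) 11 = \left(5 - 2\right) 11 = 3 \cdot 11 = 33$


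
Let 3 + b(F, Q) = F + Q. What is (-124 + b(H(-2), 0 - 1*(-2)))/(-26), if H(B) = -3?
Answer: 64/13 ≈ 4.9231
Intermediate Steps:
b(F, Q) = -3 + F + Q (b(F, Q) = -3 + (F + Q) = -3 + F + Q)
(-124 + b(H(-2), 0 - 1*(-2)))/(-26) = (-124 + (-3 - 3 + (0 - 1*(-2))))/(-26) = -(-124 + (-3 - 3 + (0 + 2)))/26 = -(-124 + (-3 - 3 + 2))/26 = -(-124 - 4)/26 = -1/26*(-128) = 64/13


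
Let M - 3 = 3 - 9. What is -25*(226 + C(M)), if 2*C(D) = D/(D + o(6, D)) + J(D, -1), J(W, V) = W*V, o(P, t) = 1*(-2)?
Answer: -5695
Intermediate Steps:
M = -3 (M = 3 + (3 - 9) = 3 - 6 = -3)
o(P, t) = -2
J(W, V) = V*W
C(D) = -D/2 + D/(2*(-2 + D)) (C(D) = (D/(D - 2) - D)/2 = (D/(-2 + D) - D)/2 = (-D + D/(-2 + D))/2 = -D/2 + D/(2*(-2 + D)))
-25*(226 + C(M)) = -25*(226 + (1/2)*(-3)*(3 - 1*(-3))/(-2 - 3)) = -25*(226 + (1/2)*(-3)*(3 + 3)/(-5)) = -25*(226 + (1/2)*(-3)*(-1/5)*6) = -25*(226 + 9/5) = -25*1139/5 = -5695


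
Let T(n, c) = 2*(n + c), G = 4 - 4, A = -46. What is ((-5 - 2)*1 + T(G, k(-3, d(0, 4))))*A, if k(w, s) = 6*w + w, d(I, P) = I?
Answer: 2254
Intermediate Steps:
G = 0
k(w, s) = 7*w
T(n, c) = 2*c + 2*n (T(n, c) = 2*(c + n) = 2*c + 2*n)
((-5 - 2)*1 + T(G, k(-3, d(0, 4))))*A = ((-5 - 2)*1 + (2*(7*(-3)) + 2*0))*(-46) = (-7*1 + (2*(-21) + 0))*(-46) = (-7 + (-42 + 0))*(-46) = (-7 - 42)*(-46) = -49*(-46) = 2254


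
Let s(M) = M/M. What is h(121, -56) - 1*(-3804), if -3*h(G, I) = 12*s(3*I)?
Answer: 3800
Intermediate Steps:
s(M) = 1
h(G, I) = -4
h(121, -56) - 1*(-3804) = -4 - 1*(-3804) = -4 + 3804 = 3800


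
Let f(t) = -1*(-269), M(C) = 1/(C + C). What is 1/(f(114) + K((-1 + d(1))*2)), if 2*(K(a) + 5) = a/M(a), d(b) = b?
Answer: 1/264 ≈ 0.0037879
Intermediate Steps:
M(C) = 1/(2*C)
f(t) = 269
K(a) = -5 + a² (K(a) = -5 + (a/((1/(2*a))))/2 = -5 + (a*(2*a))/2 = -5 + (2*a²)/2 = -5 + a²)
1/(f(114) + K((-1 + d(1))*2)) = 1/(269 + (-5 + ((-1 + 1)*2)²)) = 1/(269 + (-5 + (0*2)²)) = 1/(269 + (-5 + 0²)) = 1/(269 + (-5 + 0)) = 1/(269 - 5) = 1/264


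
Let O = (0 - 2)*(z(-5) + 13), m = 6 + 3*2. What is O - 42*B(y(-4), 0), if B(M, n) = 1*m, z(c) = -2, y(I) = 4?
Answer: -526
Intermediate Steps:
m = 12 (m = 6 + 6 = 12)
B(M, n) = 12 (B(M, n) = 1*12 = 12)
O = -22 (O = (0 - 2)*(-2 + 13) = -2*11 = -22)
O - 42*B(y(-4), 0) = -22 - 42*12 = -22 - 504 = -526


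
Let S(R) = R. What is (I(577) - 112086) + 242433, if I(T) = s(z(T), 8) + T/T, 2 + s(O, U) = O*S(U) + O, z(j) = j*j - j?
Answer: 3121514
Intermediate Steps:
z(j) = j² - j
s(O, U) = -2 + O + O*U (s(O, U) = -2 + (O*U + O) = -2 + (O + O*U) = -2 + O + O*U)
I(T) = -1 + 9*T*(-1 + T) (I(T) = (-2 + T*(-1 + T) + (T*(-1 + T))*8) + T/T = (-2 + T*(-1 + T) + 8*T*(-1 + T)) + 1 = (-2 + 9*T*(-1 + T)) + 1 = -1 + 9*T*(-1 + T))
(I(577) - 112086) + 242433 = ((-1 + 9*577*(-1 + 577)) - 112086) + 242433 = ((-1 + 9*577*576) - 112086) + 242433 = ((-1 + 2991168) - 112086) + 242433 = (2991167 - 112086) + 242433 = 2879081 + 242433 = 3121514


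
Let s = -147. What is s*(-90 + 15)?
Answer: 11025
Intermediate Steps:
s*(-90 + 15) = -147*(-90 + 15) = -147*(-75) = 11025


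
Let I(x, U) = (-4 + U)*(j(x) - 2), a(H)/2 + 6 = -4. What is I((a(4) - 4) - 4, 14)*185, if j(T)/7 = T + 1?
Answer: -353350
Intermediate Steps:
j(T) = 7 + 7*T (j(T) = 7*(T + 1) = 7*(1 + T) = 7 + 7*T)
a(H) = -20 (a(H) = -12 + 2*(-4) = -12 - 8 = -20)
I(x, U) = (-4 + U)*(5 + 7*x) (I(x, U) = (-4 + U)*((7 + 7*x) - 2) = (-4 + U)*(5 + 7*x))
I((a(4) - 4) - 4, 14)*185 = (-20 - 28*((-20 - 4) - 4) + 5*14 + 7*14*((-20 - 4) - 4))*185 = (-20 - 28*(-24 - 4) + 70 + 7*14*(-24 - 4))*185 = (-20 - 28*(-28) + 70 + 7*14*(-28))*185 = (-20 + 784 + 70 - 2744)*185 = -1910*185 = -353350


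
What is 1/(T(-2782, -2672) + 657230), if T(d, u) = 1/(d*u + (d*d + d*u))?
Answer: 22606532/14857691026361 ≈ 1.5215e-6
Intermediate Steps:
T(d, u) = 1/(d**2 + 2*d*u) (T(d, u) = 1/(d*u + (d**2 + d*u)) = 1/(d**2 + 2*d*u))
1/(T(-2782, -2672) + 657230) = 1/(1/((-2782)*(-2782 + 2*(-2672))) + 657230) = 1/(-1/(2782*(-2782 - 5344)) + 657230) = 1/(-1/2782/(-8126) + 657230) = 1/(-1/2782*(-1/8126) + 657230) = 1/(1/22606532 + 657230) = 1/(14857691026361/22606532) = 22606532/14857691026361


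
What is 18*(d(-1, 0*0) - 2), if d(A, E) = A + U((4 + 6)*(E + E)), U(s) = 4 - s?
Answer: 18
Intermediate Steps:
d(A, E) = 4 + A - 20*E (d(A, E) = A + (4 - (4 + 6)*(E + E)) = A + (4 - 10*2*E) = A + (4 - 20*E) = 4 + A - 20*E)
18*(d(-1, 0*0) - 2) = 18*((4 - 1 - 0*0) - 2) = 18*((4 - 1 - 20*0) - 2) = 18*((4 - 1 + 0) - 2) = 18*(3 - 2) = 18*1 = 18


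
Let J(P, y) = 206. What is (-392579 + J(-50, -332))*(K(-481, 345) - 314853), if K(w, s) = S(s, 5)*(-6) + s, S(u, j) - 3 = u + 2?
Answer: 124228430784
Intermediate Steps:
S(u, j) = 5 + u (S(u, j) = 3 + (u + 2) = 3 + (2 + u) = 5 + u)
K(w, s) = -30 - 5*s (K(w, s) = (5 + s)*(-6) + s = (-30 - 6*s) + s = -30 - 5*s)
(-392579 + J(-50, -332))*(K(-481, 345) - 314853) = (-392579 + 206)*((-30 - 5*345) - 314853) = -392373*((-30 - 1725) - 314853) = -392373*(-1755 - 314853) = -392373*(-316608) = 124228430784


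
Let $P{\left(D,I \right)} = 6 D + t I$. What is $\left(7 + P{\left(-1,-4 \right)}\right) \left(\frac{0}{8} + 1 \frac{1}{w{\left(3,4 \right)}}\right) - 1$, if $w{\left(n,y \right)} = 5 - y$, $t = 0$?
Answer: $0$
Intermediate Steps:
$P{\left(D,I \right)} = 6 D$ ($P{\left(D,I \right)} = 6 D + 0 I = 6 D + 0 = 6 D$)
$\left(7 + P{\left(-1,-4 \right)}\right) \left(\frac{0}{8} + 1 \frac{1}{w{\left(3,4 \right)}}\right) - 1 = \left(7 + 6 \left(-1\right)\right) \left(\frac{0}{8} + 1 \frac{1}{5 - 4}\right) - 1 = \left(7 - 6\right) \left(0 \cdot \frac{1}{8} + 1 \frac{1}{5 - 4}\right) - 1 = 1 \left(0 + 1 \cdot 1^{-1}\right) - 1 = 1 \left(0 + 1 \cdot 1\right) - 1 = 1 \left(0 + 1\right) - 1 = 1 \cdot 1 - 1 = 1 - 1 = 0$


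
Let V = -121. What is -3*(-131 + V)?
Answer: 756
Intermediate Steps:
-3*(-131 + V) = -3*(-131 - 121) = -3*(-252) = 756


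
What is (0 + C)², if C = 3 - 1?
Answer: 4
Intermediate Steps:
C = 2
(0 + C)² = (0 + 2)² = 2² = 4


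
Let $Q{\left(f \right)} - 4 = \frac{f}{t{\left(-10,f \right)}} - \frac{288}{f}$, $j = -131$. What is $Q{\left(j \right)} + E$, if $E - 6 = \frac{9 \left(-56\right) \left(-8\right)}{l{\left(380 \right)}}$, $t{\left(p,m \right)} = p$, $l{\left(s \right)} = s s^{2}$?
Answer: $\frac{5682869481}{224632250} \approx 25.299$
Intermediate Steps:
$l{\left(s \right)} = s^{3}$
$Q{\left(f \right)} = 4 - \frac{288}{f} - \frac{f}{10}$ ($Q{\left(f \right)} = 4 + \left(\frac{f}{-10} - \frac{288}{f}\right) = 4 + \left(f \left(- \frac{1}{10}\right) - \frac{288}{f}\right) = 4 - \left(\frac{288}{f} + \frac{f}{10}\right) = 4 - \frac{288}{f} - \frac{f}{10}$)
$E = \frac{5144313}{857375}$ ($E = 6 + \frac{9 \left(-56\right) \left(-8\right)}{380^{3}} = 6 + \frac{\left(-504\right) \left(-8\right)}{54872000} = 6 + 4032 \cdot \frac{1}{54872000} = 6 + \frac{63}{857375} = \frac{5144313}{857375} \approx 6.0001$)
$Q{\left(j \right)} + E = \left(4 - \frac{288}{-131} - - \frac{131}{10}\right) + \frac{5144313}{857375} = \left(4 - - \frac{288}{131} + \frac{131}{10}\right) + \frac{5144313}{857375} = \left(4 + \frac{288}{131} + \frac{131}{10}\right) + \frac{5144313}{857375} = \frac{25281}{1310} + \frac{5144313}{857375} = \frac{5682869481}{224632250}$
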